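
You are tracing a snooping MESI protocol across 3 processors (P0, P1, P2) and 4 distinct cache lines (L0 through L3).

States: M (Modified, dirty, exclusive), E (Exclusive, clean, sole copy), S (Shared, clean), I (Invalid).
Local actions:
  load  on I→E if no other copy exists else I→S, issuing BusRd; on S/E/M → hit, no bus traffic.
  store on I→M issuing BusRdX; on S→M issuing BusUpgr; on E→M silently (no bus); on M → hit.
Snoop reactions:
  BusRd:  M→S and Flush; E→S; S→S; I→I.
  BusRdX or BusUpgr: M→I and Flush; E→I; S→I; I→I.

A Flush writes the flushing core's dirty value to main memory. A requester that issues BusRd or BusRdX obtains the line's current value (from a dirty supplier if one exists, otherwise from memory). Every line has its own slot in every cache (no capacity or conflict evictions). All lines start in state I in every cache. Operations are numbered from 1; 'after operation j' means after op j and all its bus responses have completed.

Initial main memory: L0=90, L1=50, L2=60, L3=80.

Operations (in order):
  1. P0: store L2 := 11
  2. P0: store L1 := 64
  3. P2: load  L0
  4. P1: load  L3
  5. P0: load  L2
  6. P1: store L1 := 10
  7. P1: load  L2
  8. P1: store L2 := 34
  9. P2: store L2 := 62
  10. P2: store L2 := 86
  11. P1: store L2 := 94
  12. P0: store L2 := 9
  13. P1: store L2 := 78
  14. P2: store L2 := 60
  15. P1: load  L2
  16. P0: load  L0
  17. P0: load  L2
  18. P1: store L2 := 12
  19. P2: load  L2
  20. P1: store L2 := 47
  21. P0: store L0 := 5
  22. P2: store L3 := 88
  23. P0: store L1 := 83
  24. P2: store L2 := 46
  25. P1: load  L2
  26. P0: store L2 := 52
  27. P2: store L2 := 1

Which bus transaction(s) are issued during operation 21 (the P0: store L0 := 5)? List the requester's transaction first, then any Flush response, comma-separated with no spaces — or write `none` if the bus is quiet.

bus = BusUpgr

[1] P0: store L2 := 11 | P0:M(11), P1:I, P2:I | bus: BusRdX
[2] P0: store L1 := 64 | P0:M(64), P1:I, P2:I | bus: BusRdX
[3] P2: load  L0 | P0:I, P1:I, P2:E(90) | bus: BusRd
[4] P1: load  L3 | P0:I, P1:E(80), P2:I | bus: BusRd
[5] P0: load  L2 | P0:M(11), P1:I, P2:I | bus: none
[6] P1: store L1 := 10 | P0:I, P1:M(10), P2:I | bus: BusRdX,Flush
[7] P1: load  L2 | P0:S(11), P1:S(11), P2:I | bus: BusRd,Flush
[8] P1: store L2 := 34 | P0:I, P1:M(34), P2:I | bus: BusUpgr
[9] P2: store L2 := 62 | P0:I, P1:I, P2:M(62) | bus: BusRdX,Flush
[10] P2: store L2 := 86 | P0:I, P1:I, P2:M(86) | bus: none
[11] P1: store L2 := 94 | P0:I, P1:M(94), P2:I | bus: BusRdX,Flush
[12] P0: store L2 := 9 | P0:M(9), P1:I, P2:I | bus: BusRdX,Flush
[13] P1: store L2 := 78 | P0:I, P1:M(78), P2:I | bus: BusRdX,Flush
[14] P2: store L2 := 60 | P0:I, P1:I, P2:M(60) | bus: BusRdX,Flush
[15] P1: load  L2 | P0:I, P1:S(60), P2:S(60) | bus: BusRd,Flush
[16] P0: load  L0 | P0:S(90), P1:I, P2:S(90) | bus: BusRd
[17] P0: load  L2 | P0:S(60), P1:S(60), P2:S(60) | bus: BusRd
[18] P1: store L2 := 12 | P0:I, P1:M(12), P2:I | bus: BusUpgr
[19] P2: load  L2 | P0:I, P1:S(12), P2:S(12) | bus: BusRd,Flush
[20] P1: store L2 := 47 | P0:I, P1:M(47), P2:I | bus: BusUpgr
[21] P0: store L0 := 5 | P0:M(5), P1:I, P2:I | bus: BusUpgr
[22] P2: store L3 := 88 | P0:I, P1:I, P2:M(88) | bus: BusRdX
[23] P0: store L1 := 83 | P0:M(83), P1:I, P2:I | bus: BusRdX,Flush
[24] P2: store L2 := 46 | P0:I, P1:I, P2:M(46) | bus: BusRdX,Flush
[25] P1: load  L2 | P0:I, P1:S(46), P2:S(46) | bus: BusRd,Flush
[26] P0: store L2 := 52 | P0:M(52), P1:I, P2:I | bus: BusRdX
[27] P2: store L2 := 1 | P0:I, P1:I, P2:M(1) | bus: BusRdX,Flush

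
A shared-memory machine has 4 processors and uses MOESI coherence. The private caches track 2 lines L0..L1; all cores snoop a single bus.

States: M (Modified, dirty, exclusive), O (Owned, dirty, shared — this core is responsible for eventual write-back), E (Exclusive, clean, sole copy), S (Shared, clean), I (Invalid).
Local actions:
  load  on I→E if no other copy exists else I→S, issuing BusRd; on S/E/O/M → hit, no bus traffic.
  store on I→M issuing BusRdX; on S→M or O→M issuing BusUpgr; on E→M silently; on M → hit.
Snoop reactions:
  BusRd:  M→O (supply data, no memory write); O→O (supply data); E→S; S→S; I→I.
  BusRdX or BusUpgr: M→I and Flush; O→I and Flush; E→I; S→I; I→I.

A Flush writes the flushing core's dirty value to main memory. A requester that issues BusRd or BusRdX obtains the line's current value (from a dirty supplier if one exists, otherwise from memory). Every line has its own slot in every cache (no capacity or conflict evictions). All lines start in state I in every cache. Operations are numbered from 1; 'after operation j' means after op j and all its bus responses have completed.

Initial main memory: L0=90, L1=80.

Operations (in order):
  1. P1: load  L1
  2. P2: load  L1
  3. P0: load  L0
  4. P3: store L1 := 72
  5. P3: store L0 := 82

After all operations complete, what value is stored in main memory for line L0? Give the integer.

memory[L0] = 90

1. P1: load  L1  bus=[BusRd]  L1: P0=I P1=E P2=I P3=I  mem[L1]=80
2. P2: load  L1  bus=[BusRd]  L1: P0=I P1=S P2=S P3=I  mem[L1]=80
3. P0: load  L0  bus=[BusRd]  L0: P0=E P1=I P2=I P3=I  mem[L0]=90
4. P3: store L1 := 72  bus=[BusRdX]  L1: P0=I P1=I P2=I P3=M  mem[L1]=80
5. P3: store L0 := 82  bus=[BusRdX]  L0: P0=I P1=I P2=I P3=M  mem[L0]=90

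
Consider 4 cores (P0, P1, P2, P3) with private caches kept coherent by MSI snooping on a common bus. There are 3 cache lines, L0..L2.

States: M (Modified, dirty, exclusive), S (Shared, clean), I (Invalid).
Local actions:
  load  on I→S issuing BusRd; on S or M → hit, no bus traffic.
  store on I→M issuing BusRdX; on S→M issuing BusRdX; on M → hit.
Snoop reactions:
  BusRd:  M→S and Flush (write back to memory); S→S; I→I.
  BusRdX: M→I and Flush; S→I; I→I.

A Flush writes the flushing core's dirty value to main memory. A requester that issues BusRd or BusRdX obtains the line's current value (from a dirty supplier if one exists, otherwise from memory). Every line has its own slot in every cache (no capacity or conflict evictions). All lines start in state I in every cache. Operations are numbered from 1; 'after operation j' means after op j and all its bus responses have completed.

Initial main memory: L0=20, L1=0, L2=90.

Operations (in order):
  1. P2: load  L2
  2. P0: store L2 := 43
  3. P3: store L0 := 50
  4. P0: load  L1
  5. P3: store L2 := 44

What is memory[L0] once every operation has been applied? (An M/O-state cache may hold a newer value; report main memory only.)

  op1 P2: load  L2 → I/I/S/I on L2; bus BusRd; mem=90
  op2 P0: store L2 := 43 → M/I/I/I on L2; bus BusRdX; mem=90
  op3 P3: store L0 := 50 → I/I/I/M on L0; bus BusRdX; mem=20
  op4 P0: load  L1 → S/I/I/I on L1; bus BusRd; mem=0
  op5 P3: store L2 := 44 → I/I/I/M on L2; bus BusRdX Flush; mem=43

memory[L0] = 20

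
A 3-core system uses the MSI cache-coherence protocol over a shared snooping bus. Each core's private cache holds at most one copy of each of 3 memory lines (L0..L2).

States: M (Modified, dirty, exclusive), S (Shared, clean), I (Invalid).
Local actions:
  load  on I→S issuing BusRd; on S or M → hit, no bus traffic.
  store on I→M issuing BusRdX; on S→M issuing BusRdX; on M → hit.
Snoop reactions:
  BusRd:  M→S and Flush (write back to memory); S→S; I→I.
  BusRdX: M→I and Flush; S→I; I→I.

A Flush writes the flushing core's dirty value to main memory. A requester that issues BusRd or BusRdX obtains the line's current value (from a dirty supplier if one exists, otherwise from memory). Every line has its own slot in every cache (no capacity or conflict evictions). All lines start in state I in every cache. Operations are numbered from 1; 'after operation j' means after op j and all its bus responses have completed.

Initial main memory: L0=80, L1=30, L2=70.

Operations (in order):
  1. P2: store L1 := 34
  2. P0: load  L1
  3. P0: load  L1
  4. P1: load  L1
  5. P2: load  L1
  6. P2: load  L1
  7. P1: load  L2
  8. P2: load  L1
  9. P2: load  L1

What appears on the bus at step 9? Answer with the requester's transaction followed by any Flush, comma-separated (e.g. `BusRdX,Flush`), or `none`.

step 1: P2: store L1 := 34  ⟶  IIM  (L1)  txn=BusRdX  M[L1]=30
step 2: P0: load  L1  ⟶  SIS  (L1)  txn=BusRd+Flush  M[L1]=34
step 3: P0: load  L1  ⟶  SIS  (L1)  txn=∅  M[L1]=34
step 4: P1: load  L1  ⟶  SSS  (L1)  txn=BusRd  M[L1]=34
step 5: P2: load  L1  ⟶  SSS  (L1)  txn=∅  M[L1]=34
step 6: P2: load  L1  ⟶  SSS  (L1)  txn=∅  M[L1]=34
step 7: P1: load  L2  ⟶  ISI  (L2)  txn=BusRd  M[L2]=70
step 8: P2: load  L1  ⟶  SSS  (L1)  txn=∅  M[L1]=34
step 9: P2: load  L1  ⟶  SSS  (L1)  txn=∅  M[L1]=34

bus = none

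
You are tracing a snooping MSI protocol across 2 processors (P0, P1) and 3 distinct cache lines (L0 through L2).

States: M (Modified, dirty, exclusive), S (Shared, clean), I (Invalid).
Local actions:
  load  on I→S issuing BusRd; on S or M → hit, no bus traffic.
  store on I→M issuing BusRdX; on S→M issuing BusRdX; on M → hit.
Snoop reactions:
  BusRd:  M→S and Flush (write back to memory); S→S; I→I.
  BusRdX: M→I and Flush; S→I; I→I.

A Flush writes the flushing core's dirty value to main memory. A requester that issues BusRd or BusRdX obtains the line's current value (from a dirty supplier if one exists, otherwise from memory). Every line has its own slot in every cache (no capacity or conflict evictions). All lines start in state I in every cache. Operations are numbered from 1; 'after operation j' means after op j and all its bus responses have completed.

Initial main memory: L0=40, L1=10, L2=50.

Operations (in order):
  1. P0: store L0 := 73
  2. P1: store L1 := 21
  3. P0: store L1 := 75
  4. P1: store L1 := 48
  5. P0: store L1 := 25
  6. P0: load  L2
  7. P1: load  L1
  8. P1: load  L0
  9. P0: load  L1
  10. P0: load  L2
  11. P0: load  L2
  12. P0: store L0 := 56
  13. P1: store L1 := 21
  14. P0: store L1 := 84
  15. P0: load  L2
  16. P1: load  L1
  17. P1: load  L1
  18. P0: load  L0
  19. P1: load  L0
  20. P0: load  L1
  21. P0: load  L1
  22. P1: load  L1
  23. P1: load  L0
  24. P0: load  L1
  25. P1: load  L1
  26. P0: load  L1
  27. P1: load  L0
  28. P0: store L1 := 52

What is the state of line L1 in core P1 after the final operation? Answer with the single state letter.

1. P0: store L0 := 73  bus=[BusRdX]  L0: P0=M P1=I  mem[L0]=40
2. P1: store L1 := 21  bus=[BusRdX]  L1: P0=I P1=M  mem[L1]=10
3. P0: store L1 := 75  bus=[BusRdX,Flush]  L1: P0=M P1=I  mem[L1]=21
4. P1: store L1 := 48  bus=[BusRdX,Flush]  L1: P0=I P1=M  mem[L1]=75
5. P0: store L1 := 25  bus=[BusRdX,Flush]  L1: P0=M P1=I  mem[L1]=48
6. P0: load  L2  bus=[BusRd]  L2: P0=S P1=I  mem[L2]=50
7. P1: load  L1  bus=[BusRd,Flush]  L1: P0=S P1=S  mem[L1]=25
8. P1: load  L0  bus=[BusRd,Flush]  L0: P0=S P1=S  mem[L0]=73
9. P0: load  L1  bus=[-]  L1: P0=S P1=S  mem[L1]=25
10. P0: load  L2  bus=[-]  L2: P0=S P1=I  mem[L2]=50
11. P0: load  L2  bus=[-]  L2: P0=S P1=I  mem[L2]=50
12. P0: store L0 := 56  bus=[BusRdX]  L0: P0=M P1=I  mem[L0]=73
13. P1: store L1 := 21  bus=[BusRdX]  L1: P0=I P1=M  mem[L1]=25
14. P0: store L1 := 84  bus=[BusRdX,Flush]  L1: P0=M P1=I  mem[L1]=21
15. P0: load  L2  bus=[-]  L2: P0=S P1=I  mem[L2]=50
16. P1: load  L1  bus=[BusRd,Flush]  L1: P0=S P1=S  mem[L1]=84
17. P1: load  L1  bus=[-]  L1: P0=S P1=S  mem[L1]=84
18. P0: load  L0  bus=[-]  L0: P0=M P1=I  mem[L0]=73
19. P1: load  L0  bus=[BusRd,Flush]  L0: P0=S P1=S  mem[L0]=56
20. P0: load  L1  bus=[-]  L1: P0=S P1=S  mem[L1]=84
21. P0: load  L1  bus=[-]  L1: P0=S P1=S  mem[L1]=84
22. P1: load  L1  bus=[-]  L1: P0=S P1=S  mem[L1]=84
23. P1: load  L0  bus=[-]  L0: P0=S P1=S  mem[L0]=56
24. P0: load  L1  bus=[-]  L1: P0=S P1=S  mem[L1]=84
25. P1: load  L1  bus=[-]  L1: P0=S P1=S  mem[L1]=84
26. P0: load  L1  bus=[-]  L1: P0=S P1=S  mem[L1]=84
27. P1: load  L0  bus=[-]  L0: P0=S P1=S  mem[L0]=56
28. P0: store L1 := 52  bus=[BusRdX]  L1: P0=M P1=I  mem[L1]=84

state = I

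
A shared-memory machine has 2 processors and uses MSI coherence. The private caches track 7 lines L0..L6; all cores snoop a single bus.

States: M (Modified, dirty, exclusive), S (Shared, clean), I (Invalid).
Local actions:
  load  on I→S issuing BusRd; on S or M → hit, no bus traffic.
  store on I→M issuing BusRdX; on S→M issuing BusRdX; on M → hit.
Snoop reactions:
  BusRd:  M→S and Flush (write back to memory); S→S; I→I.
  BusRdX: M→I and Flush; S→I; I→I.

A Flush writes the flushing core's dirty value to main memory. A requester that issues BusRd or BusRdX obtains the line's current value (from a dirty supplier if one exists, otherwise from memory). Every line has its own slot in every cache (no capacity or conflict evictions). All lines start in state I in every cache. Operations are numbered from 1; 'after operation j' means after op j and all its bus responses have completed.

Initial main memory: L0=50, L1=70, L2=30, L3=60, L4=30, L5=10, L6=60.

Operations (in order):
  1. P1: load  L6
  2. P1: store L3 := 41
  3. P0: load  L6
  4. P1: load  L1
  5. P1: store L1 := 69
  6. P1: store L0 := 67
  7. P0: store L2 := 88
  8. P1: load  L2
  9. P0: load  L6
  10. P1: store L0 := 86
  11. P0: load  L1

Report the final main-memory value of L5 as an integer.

[1] P1: load  L6 | P0:I, P1:S(60) | bus: BusRd
[2] P1: store L3 := 41 | P0:I, P1:M(41) | bus: BusRdX
[3] P0: load  L6 | P0:S(60), P1:S(60) | bus: BusRd
[4] P1: load  L1 | P0:I, P1:S(70) | bus: BusRd
[5] P1: store L1 := 69 | P0:I, P1:M(69) | bus: BusRdX
[6] P1: store L0 := 67 | P0:I, P1:M(67) | bus: BusRdX
[7] P0: store L2 := 88 | P0:M(88), P1:I | bus: BusRdX
[8] P1: load  L2 | P0:S(88), P1:S(88) | bus: BusRd,Flush
[9] P0: load  L6 | P0:S(60), P1:S(60) | bus: none
[10] P1: store L0 := 86 | P0:I, P1:M(86) | bus: none
[11] P0: load  L1 | P0:S(69), P1:S(69) | bus: BusRd,Flush

memory[L5] = 10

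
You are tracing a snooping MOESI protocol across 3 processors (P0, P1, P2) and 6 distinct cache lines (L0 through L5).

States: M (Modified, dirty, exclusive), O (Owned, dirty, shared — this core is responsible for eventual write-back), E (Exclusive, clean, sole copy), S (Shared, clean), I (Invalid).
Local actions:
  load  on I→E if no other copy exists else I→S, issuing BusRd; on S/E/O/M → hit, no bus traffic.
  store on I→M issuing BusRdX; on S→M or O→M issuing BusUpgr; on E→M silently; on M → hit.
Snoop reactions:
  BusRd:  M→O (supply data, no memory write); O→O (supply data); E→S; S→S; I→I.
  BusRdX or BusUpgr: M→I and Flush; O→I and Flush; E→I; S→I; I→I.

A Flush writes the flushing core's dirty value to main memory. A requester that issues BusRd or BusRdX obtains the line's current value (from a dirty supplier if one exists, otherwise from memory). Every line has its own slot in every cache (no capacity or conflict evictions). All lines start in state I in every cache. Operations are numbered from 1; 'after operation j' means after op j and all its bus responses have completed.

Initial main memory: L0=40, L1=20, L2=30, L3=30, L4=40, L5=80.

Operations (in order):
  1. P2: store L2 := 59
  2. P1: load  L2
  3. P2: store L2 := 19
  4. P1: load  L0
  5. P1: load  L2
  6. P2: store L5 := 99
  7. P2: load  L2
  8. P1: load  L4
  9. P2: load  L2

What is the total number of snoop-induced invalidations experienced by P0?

invalidations = 0

step 1: P2: store L2 := 59  ⟶  IIM  (L2)  txn=BusRdX  M[L2]=30
step 2: P1: load  L2  ⟶  ISO  (L2)  txn=BusRd  M[L2]=30
step 3: P2: store L2 := 19  ⟶  IIM  (L2)  txn=BusUpgr  M[L2]=30
step 4: P1: load  L0  ⟶  IEI  (L0)  txn=BusRd  M[L0]=40
step 5: P1: load  L2  ⟶  ISO  (L2)  txn=BusRd  M[L2]=30
step 6: P2: store L5 := 99  ⟶  IIM  (L5)  txn=BusRdX  M[L5]=80
step 7: P2: load  L2  ⟶  ISO  (L2)  txn=∅  M[L2]=30
step 8: P1: load  L4  ⟶  IEI  (L4)  txn=BusRd  M[L4]=40
step 9: P2: load  L2  ⟶  ISO  (L2)  txn=∅  M[L2]=30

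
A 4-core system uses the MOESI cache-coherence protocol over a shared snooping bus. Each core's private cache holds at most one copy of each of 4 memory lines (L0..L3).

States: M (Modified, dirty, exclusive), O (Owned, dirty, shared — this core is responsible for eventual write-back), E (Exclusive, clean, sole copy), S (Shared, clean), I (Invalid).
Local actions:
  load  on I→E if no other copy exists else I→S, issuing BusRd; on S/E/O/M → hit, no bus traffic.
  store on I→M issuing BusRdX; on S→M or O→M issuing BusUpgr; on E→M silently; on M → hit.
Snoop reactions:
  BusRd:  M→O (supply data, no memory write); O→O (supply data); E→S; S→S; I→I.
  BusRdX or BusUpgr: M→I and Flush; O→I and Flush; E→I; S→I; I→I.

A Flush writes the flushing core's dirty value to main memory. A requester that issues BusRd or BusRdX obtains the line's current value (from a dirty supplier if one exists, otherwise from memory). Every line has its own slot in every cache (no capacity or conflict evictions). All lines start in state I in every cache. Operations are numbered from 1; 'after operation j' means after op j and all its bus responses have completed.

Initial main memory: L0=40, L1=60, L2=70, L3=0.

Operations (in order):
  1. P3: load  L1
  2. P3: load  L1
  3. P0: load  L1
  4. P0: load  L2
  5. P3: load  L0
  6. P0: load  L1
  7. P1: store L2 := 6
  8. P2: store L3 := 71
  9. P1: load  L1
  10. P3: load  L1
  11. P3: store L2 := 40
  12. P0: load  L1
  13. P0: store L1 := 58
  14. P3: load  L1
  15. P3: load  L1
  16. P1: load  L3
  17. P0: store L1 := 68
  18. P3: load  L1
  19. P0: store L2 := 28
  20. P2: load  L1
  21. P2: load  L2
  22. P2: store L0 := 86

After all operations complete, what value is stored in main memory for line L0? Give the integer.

memory[L0] = 40

[1] P3: load  L1 | P0:I, P1:I, P2:I, P3:E(60) | bus: BusRd
[2] P3: load  L1 | P0:I, P1:I, P2:I, P3:E(60) | bus: none
[3] P0: load  L1 | P0:S(60), P1:I, P2:I, P3:S(60) | bus: BusRd
[4] P0: load  L2 | P0:E(70), P1:I, P2:I, P3:I | bus: BusRd
[5] P3: load  L0 | P0:I, P1:I, P2:I, P3:E(40) | bus: BusRd
[6] P0: load  L1 | P0:S(60), P1:I, P2:I, P3:S(60) | bus: none
[7] P1: store L2 := 6 | P0:I, P1:M(6), P2:I, P3:I | bus: BusRdX
[8] P2: store L3 := 71 | P0:I, P1:I, P2:M(71), P3:I | bus: BusRdX
[9] P1: load  L1 | P0:S(60), P1:S(60), P2:I, P3:S(60) | bus: BusRd
[10] P3: load  L1 | P0:S(60), P1:S(60), P2:I, P3:S(60) | bus: none
[11] P3: store L2 := 40 | P0:I, P1:I, P2:I, P3:M(40) | bus: BusRdX,Flush
[12] P0: load  L1 | P0:S(60), P1:S(60), P2:I, P3:S(60) | bus: none
[13] P0: store L1 := 58 | P0:M(58), P1:I, P2:I, P3:I | bus: BusUpgr
[14] P3: load  L1 | P0:O(58), P1:I, P2:I, P3:S(58) | bus: BusRd
[15] P3: load  L1 | P0:O(58), P1:I, P2:I, P3:S(58) | bus: none
[16] P1: load  L3 | P0:I, P1:S(71), P2:O(71), P3:I | bus: BusRd
[17] P0: store L1 := 68 | P0:M(68), P1:I, P2:I, P3:I | bus: BusUpgr
[18] P3: load  L1 | P0:O(68), P1:I, P2:I, P3:S(68) | bus: BusRd
[19] P0: store L2 := 28 | P0:M(28), P1:I, P2:I, P3:I | bus: BusRdX,Flush
[20] P2: load  L1 | P0:O(68), P1:I, P2:S(68), P3:S(68) | bus: BusRd
[21] P2: load  L2 | P0:O(28), P1:I, P2:S(28), P3:I | bus: BusRd
[22] P2: store L0 := 86 | P0:I, P1:I, P2:M(86), P3:I | bus: BusRdX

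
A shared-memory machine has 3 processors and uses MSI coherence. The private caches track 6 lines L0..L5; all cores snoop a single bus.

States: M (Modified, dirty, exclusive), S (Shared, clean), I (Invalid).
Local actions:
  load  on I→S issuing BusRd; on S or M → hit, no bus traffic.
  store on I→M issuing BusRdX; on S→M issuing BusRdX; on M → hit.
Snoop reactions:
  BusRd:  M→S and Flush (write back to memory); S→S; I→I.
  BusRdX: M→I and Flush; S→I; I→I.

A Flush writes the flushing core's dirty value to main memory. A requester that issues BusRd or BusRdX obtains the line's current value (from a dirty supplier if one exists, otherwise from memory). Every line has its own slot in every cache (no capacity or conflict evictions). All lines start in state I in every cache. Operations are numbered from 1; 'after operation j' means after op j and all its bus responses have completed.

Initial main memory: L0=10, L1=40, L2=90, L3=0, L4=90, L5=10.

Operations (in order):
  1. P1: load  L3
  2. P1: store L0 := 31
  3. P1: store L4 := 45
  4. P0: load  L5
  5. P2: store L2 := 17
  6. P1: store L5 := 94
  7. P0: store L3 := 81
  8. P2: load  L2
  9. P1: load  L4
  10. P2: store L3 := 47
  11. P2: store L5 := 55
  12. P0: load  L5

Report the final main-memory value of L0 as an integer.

  op1 P1: load  L3 → I/S/I on L3; bus BusRd; mem=0
  op2 P1: store L0 := 31 → I/M/I on L0; bus BusRdX; mem=10
  op3 P1: store L4 := 45 → I/M/I on L4; bus BusRdX; mem=90
  op4 P0: load  L5 → S/I/I on L5; bus BusRd; mem=10
  op5 P2: store L2 := 17 → I/I/M on L2; bus BusRdX; mem=90
  op6 P1: store L5 := 94 → I/M/I on L5; bus BusRdX; mem=10
  op7 P0: store L3 := 81 → M/I/I on L3; bus BusRdX; mem=0
  op8 P2: load  L2 → I/I/M on L2; bus (none); mem=90
  op9 P1: load  L4 → I/M/I on L4; bus (none); mem=90
  op10 P2: store L3 := 47 → I/I/M on L3; bus BusRdX Flush; mem=81
  op11 P2: store L5 := 55 → I/I/M on L5; bus BusRdX Flush; mem=94
  op12 P0: load  L5 → S/I/S on L5; bus BusRd Flush; mem=55

memory[L0] = 10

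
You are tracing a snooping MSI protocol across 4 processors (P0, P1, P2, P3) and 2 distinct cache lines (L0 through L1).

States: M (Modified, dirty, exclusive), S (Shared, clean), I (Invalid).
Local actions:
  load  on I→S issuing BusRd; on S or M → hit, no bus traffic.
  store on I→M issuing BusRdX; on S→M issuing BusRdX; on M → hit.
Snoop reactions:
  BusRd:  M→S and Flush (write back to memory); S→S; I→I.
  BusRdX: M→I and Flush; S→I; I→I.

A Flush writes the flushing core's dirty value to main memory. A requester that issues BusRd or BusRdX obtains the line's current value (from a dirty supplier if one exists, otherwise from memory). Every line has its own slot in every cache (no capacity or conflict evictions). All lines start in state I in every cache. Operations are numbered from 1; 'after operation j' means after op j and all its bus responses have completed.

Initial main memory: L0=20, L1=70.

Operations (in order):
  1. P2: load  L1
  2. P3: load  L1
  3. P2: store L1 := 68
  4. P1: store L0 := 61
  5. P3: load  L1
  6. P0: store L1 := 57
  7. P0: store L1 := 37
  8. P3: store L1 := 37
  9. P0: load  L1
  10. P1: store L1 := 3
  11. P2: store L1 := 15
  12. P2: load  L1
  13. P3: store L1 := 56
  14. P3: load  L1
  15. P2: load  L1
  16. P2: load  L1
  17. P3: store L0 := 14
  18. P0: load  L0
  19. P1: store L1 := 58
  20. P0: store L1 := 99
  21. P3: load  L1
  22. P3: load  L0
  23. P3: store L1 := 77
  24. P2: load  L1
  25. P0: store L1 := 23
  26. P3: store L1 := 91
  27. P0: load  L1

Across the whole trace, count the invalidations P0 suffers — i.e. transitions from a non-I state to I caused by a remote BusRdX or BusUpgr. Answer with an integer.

invalidations = 4

  op1 P2: load  L1 → I/I/S/I on L1; bus BusRd; mem=70
  op2 P3: load  L1 → I/I/S/S on L1; bus BusRd; mem=70
  op3 P2: store L1 := 68 → I/I/M/I on L1; bus BusRdX; mem=70
  op4 P1: store L0 := 61 → I/M/I/I on L0; bus BusRdX; mem=20
  op5 P3: load  L1 → I/I/S/S on L1; bus BusRd Flush; mem=68
  op6 P0: store L1 := 57 → M/I/I/I on L1; bus BusRdX; mem=68
  op7 P0: store L1 := 37 → M/I/I/I on L1; bus (none); mem=68
  op8 P3: store L1 := 37 → I/I/I/M on L1; bus BusRdX Flush; mem=37
  op9 P0: load  L1 → S/I/I/S on L1; bus BusRd Flush; mem=37
  op10 P1: store L1 := 3 → I/M/I/I on L1; bus BusRdX; mem=37
  op11 P2: store L1 := 15 → I/I/M/I on L1; bus BusRdX Flush; mem=3
  op12 P2: load  L1 → I/I/M/I on L1; bus (none); mem=3
  op13 P3: store L1 := 56 → I/I/I/M on L1; bus BusRdX Flush; mem=15
  op14 P3: load  L1 → I/I/I/M on L1; bus (none); mem=15
  op15 P2: load  L1 → I/I/S/S on L1; bus BusRd Flush; mem=56
  op16 P2: load  L1 → I/I/S/S on L1; bus (none); mem=56
  op17 P3: store L0 := 14 → I/I/I/M on L0; bus BusRdX Flush; mem=61
  op18 P0: load  L0 → S/I/I/S on L0; bus BusRd Flush; mem=14
  op19 P1: store L1 := 58 → I/M/I/I on L1; bus BusRdX; mem=56
  op20 P0: store L1 := 99 → M/I/I/I on L1; bus BusRdX Flush; mem=58
  op21 P3: load  L1 → S/I/I/S on L1; bus BusRd Flush; mem=99
  op22 P3: load  L0 → S/I/I/S on L0; bus (none); mem=14
  op23 P3: store L1 := 77 → I/I/I/M on L1; bus BusRdX; mem=99
  op24 P2: load  L1 → I/I/S/S on L1; bus BusRd Flush; mem=77
  op25 P0: store L1 := 23 → M/I/I/I on L1; bus BusRdX; mem=77
  op26 P3: store L1 := 91 → I/I/I/M on L1; bus BusRdX Flush; mem=23
  op27 P0: load  L1 → S/I/I/S on L1; bus BusRd Flush; mem=91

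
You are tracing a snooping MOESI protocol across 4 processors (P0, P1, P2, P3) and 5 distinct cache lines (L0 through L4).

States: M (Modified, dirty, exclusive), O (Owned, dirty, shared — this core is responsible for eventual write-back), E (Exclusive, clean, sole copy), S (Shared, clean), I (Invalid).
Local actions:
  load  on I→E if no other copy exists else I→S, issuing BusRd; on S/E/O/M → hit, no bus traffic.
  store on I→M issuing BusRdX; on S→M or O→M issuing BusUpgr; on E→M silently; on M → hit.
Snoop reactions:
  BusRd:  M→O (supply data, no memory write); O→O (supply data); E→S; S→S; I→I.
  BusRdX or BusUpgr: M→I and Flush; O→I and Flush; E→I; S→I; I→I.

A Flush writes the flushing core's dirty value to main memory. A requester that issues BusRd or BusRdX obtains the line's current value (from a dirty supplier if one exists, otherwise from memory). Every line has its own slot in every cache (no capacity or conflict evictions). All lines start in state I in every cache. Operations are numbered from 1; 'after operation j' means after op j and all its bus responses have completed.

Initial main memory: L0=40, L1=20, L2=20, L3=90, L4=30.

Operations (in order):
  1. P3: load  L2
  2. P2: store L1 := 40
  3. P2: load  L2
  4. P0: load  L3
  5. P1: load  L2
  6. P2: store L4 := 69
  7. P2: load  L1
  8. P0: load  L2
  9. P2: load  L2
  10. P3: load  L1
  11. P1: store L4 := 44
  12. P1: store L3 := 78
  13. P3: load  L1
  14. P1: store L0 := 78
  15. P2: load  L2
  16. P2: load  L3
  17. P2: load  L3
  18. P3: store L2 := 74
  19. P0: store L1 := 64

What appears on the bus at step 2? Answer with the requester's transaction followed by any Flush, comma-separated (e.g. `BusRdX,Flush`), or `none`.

step 1: P3: load  L2  ⟶  IIIE  (L2)  txn=BusRd  M[L2]=20
step 2: P2: store L1 := 40  ⟶  IIMI  (L1)  txn=BusRdX  M[L1]=20
step 3: P2: load  L2  ⟶  IISS  (L2)  txn=BusRd  M[L2]=20
step 4: P0: load  L3  ⟶  EIII  (L3)  txn=BusRd  M[L3]=90
step 5: P1: load  L2  ⟶  ISSS  (L2)  txn=BusRd  M[L2]=20
step 6: P2: store L4 := 69  ⟶  IIMI  (L4)  txn=BusRdX  M[L4]=30
step 7: P2: load  L1  ⟶  IIMI  (L1)  txn=∅  M[L1]=20
step 8: P0: load  L2  ⟶  SSSS  (L2)  txn=BusRd  M[L2]=20
step 9: P2: load  L2  ⟶  SSSS  (L2)  txn=∅  M[L2]=20
step 10: P3: load  L1  ⟶  IIOS  (L1)  txn=BusRd  M[L1]=20
step 11: P1: store L4 := 44  ⟶  IMII  (L4)  txn=BusRdX+Flush  M[L4]=69
step 12: P1: store L3 := 78  ⟶  IMII  (L3)  txn=BusRdX  M[L3]=90
step 13: P3: load  L1  ⟶  IIOS  (L1)  txn=∅  M[L1]=20
step 14: P1: store L0 := 78  ⟶  IMII  (L0)  txn=BusRdX  M[L0]=40
step 15: P2: load  L2  ⟶  SSSS  (L2)  txn=∅  M[L2]=20
step 16: P2: load  L3  ⟶  IOSI  (L3)  txn=BusRd  M[L3]=90
step 17: P2: load  L3  ⟶  IOSI  (L3)  txn=∅  M[L3]=90
step 18: P3: store L2 := 74  ⟶  IIIM  (L2)  txn=BusUpgr  M[L2]=20
step 19: P0: store L1 := 64  ⟶  MIII  (L1)  txn=BusRdX+Flush  M[L1]=40

bus = BusRdX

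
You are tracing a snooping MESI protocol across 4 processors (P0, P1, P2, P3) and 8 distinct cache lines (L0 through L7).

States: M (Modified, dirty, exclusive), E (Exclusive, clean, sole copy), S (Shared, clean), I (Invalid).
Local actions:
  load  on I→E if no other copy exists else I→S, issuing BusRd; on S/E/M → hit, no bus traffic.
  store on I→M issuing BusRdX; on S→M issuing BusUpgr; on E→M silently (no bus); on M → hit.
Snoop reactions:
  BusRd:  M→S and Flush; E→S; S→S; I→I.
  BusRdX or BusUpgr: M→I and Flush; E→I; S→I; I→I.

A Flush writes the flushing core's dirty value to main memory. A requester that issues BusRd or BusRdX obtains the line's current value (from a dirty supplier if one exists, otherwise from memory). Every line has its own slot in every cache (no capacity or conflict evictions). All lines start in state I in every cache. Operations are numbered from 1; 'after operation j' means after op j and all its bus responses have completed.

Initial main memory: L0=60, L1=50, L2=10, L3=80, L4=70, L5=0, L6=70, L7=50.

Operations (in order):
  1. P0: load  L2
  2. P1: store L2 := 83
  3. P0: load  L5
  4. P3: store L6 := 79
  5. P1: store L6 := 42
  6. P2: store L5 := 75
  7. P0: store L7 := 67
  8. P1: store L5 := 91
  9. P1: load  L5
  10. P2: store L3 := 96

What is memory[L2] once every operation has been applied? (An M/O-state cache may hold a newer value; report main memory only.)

memory[L2] = 10

  op1 P0: load  L2 → E/I/I/I on L2; bus BusRd; mem=10
  op2 P1: store L2 := 83 → I/M/I/I on L2; bus BusRdX; mem=10
  op3 P0: load  L5 → E/I/I/I on L5; bus BusRd; mem=0
  op4 P3: store L6 := 79 → I/I/I/M on L6; bus BusRdX; mem=70
  op5 P1: store L6 := 42 → I/M/I/I on L6; bus BusRdX Flush; mem=79
  op6 P2: store L5 := 75 → I/I/M/I on L5; bus BusRdX; mem=0
  op7 P0: store L7 := 67 → M/I/I/I on L7; bus BusRdX; mem=50
  op8 P1: store L5 := 91 → I/M/I/I on L5; bus BusRdX Flush; mem=75
  op9 P1: load  L5 → I/M/I/I on L5; bus (none); mem=75
  op10 P2: store L3 := 96 → I/I/M/I on L3; bus BusRdX; mem=80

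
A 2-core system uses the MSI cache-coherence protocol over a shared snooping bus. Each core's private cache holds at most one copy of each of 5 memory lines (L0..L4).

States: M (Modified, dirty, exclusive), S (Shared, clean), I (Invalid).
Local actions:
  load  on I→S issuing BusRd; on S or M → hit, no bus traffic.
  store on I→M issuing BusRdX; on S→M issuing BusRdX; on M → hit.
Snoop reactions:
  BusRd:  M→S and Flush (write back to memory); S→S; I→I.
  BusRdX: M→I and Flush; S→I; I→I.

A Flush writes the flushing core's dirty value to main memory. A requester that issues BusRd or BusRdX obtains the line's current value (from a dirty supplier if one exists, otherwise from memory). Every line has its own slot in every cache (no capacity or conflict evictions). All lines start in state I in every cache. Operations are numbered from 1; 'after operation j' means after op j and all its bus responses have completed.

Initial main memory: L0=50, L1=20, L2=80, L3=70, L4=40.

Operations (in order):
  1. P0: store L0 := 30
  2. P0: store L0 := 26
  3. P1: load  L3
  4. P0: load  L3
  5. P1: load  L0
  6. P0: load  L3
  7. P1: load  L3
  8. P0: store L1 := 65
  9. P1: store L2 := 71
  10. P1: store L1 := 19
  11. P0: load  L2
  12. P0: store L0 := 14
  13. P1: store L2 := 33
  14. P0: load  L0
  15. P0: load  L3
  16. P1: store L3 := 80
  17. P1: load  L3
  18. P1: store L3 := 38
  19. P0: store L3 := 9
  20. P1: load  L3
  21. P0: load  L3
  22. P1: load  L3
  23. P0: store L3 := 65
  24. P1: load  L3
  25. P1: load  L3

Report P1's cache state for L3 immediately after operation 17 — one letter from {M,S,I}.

state = M

step 1: P0: store L0 := 30  ⟶  MI  (L0)  txn=BusRdX  M[L0]=50
step 2: P0: store L0 := 26  ⟶  MI  (L0)  txn=∅  M[L0]=50
step 3: P1: load  L3  ⟶  IS  (L3)  txn=BusRd  M[L3]=70
step 4: P0: load  L3  ⟶  SS  (L3)  txn=BusRd  M[L3]=70
step 5: P1: load  L0  ⟶  SS  (L0)  txn=BusRd+Flush  M[L0]=26
step 6: P0: load  L3  ⟶  SS  (L3)  txn=∅  M[L3]=70
step 7: P1: load  L3  ⟶  SS  (L3)  txn=∅  M[L3]=70
step 8: P0: store L1 := 65  ⟶  MI  (L1)  txn=BusRdX  M[L1]=20
step 9: P1: store L2 := 71  ⟶  IM  (L2)  txn=BusRdX  M[L2]=80
step 10: P1: store L1 := 19  ⟶  IM  (L1)  txn=BusRdX+Flush  M[L1]=65
step 11: P0: load  L2  ⟶  SS  (L2)  txn=BusRd+Flush  M[L2]=71
step 12: P0: store L0 := 14  ⟶  MI  (L0)  txn=BusRdX  M[L0]=26
step 13: P1: store L2 := 33  ⟶  IM  (L2)  txn=BusRdX  M[L2]=71
step 14: P0: load  L0  ⟶  MI  (L0)  txn=∅  M[L0]=26
step 15: P0: load  L3  ⟶  SS  (L3)  txn=∅  M[L3]=70
step 16: P1: store L3 := 80  ⟶  IM  (L3)  txn=BusRdX  M[L3]=70
step 17: P1: load  L3  ⟶  IM  (L3)  txn=∅  M[L3]=70
step 18: P1: store L3 := 38  ⟶  IM  (L3)  txn=∅  M[L3]=70
step 19: P0: store L3 := 9  ⟶  MI  (L3)  txn=BusRdX+Flush  M[L3]=38
step 20: P1: load  L3  ⟶  SS  (L3)  txn=BusRd+Flush  M[L3]=9
step 21: P0: load  L3  ⟶  SS  (L3)  txn=∅  M[L3]=9
step 22: P1: load  L3  ⟶  SS  (L3)  txn=∅  M[L3]=9
step 23: P0: store L3 := 65  ⟶  MI  (L3)  txn=BusRdX  M[L3]=9
step 24: P1: load  L3  ⟶  SS  (L3)  txn=BusRd+Flush  M[L3]=65
step 25: P1: load  L3  ⟶  SS  (L3)  txn=∅  M[L3]=65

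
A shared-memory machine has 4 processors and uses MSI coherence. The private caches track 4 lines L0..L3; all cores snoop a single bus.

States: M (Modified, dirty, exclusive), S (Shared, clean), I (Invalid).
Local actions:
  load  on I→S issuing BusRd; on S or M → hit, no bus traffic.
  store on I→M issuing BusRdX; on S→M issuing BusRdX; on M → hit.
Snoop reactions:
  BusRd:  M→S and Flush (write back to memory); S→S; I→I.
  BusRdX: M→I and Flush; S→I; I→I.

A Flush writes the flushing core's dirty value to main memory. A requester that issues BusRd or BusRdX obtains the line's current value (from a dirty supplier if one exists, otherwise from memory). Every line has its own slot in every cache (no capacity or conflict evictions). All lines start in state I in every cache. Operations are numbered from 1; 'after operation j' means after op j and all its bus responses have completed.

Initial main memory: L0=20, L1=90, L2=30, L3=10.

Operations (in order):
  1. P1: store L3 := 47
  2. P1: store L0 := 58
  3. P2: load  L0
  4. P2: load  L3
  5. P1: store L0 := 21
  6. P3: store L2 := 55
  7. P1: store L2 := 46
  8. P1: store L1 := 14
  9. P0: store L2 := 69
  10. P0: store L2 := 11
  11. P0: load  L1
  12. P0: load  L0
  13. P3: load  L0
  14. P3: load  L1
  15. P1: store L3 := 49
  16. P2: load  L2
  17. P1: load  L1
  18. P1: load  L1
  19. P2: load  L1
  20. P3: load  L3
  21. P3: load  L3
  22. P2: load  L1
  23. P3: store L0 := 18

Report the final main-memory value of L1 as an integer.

memory[L1] = 14

[1] P1: store L3 := 47 | P0:I, P1:M(47), P2:I, P3:I | bus: BusRdX
[2] P1: store L0 := 58 | P0:I, P1:M(58), P2:I, P3:I | bus: BusRdX
[3] P2: load  L0 | P0:I, P1:S(58), P2:S(58), P3:I | bus: BusRd,Flush
[4] P2: load  L3 | P0:I, P1:S(47), P2:S(47), P3:I | bus: BusRd,Flush
[5] P1: store L0 := 21 | P0:I, P1:M(21), P2:I, P3:I | bus: BusRdX
[6] P3: store L2 := 55 | P0:I, P1:I, P2:I, P3:M(55) | bus: BusRdX
[7] P1: store L2 := 46 | P0:I, P1:M(46), P2:I, P3:I | bus: BusRdX,Flush
[8] P1: store L1 := 14 | P0:I, P1:M(14), P2:I, P3:I | bus: BusRdX
[9] P0: store L2 := 69 | P0:M(69), P1:I, P2:I, P3:I | bus: BusRdX,Flush
[10] P0: store L2 := 11 | P0:M(11), P1:I, P2:I, P3:I | bus: none
[11] P0: load  L1 | P0:S(14), P1:S(14), P2:I, P3:I | bus: BusRd,Flush
[12] P0: load  L0 | P0:S(21), P1:S(21), P2:I, P3:I | bus: BusRd,Flush
[13] P3: load  L0 | P0:S(21), P1:S(21), P2:I, P3:S(21) | bus: BusRd
[14] P3: load  L1 | P0:S(14), P1:S(14), P2:I, P3:S(14) | bus: BusRd
[15] P1: store L3 := 49 | P0:I, P1:M(49), P2:I, P3:I | bus: BusRdX
[16] P2: load  L2 | P0:S(11), P1:I, P2:S(11), P3:I | bus: BusRd,Flush
[17] P1: load  L1 | P0:S(14), P1:S(14), P2:I, P3:S(14) | bus: none
[18] P1: load  L1 | P0:S(14), P1:S(14), P2:I, P3:S(14) | bus: none
[19] P2: load  L1 | P0:S(14), P1:S(14), P2:S(14), P3:S(14) | bus: BusRd
[20] P3: load  L3 | P0:I, P1:S(49), P2:I, P3:S(49) | bus: BusRd,Flush
[21] P3: load  L3 | P0:I, P1:S(49), P2:I, P3:S(49) | bus: none
[22] P2: load  L1 | P0:S(14), P1:S(14), P2:S(14), P3:S(14) | bus: none
[23] P3: store L0 := 18 | P0:I, P1:I, P2:I, P3:M(18) | bus: BusRdX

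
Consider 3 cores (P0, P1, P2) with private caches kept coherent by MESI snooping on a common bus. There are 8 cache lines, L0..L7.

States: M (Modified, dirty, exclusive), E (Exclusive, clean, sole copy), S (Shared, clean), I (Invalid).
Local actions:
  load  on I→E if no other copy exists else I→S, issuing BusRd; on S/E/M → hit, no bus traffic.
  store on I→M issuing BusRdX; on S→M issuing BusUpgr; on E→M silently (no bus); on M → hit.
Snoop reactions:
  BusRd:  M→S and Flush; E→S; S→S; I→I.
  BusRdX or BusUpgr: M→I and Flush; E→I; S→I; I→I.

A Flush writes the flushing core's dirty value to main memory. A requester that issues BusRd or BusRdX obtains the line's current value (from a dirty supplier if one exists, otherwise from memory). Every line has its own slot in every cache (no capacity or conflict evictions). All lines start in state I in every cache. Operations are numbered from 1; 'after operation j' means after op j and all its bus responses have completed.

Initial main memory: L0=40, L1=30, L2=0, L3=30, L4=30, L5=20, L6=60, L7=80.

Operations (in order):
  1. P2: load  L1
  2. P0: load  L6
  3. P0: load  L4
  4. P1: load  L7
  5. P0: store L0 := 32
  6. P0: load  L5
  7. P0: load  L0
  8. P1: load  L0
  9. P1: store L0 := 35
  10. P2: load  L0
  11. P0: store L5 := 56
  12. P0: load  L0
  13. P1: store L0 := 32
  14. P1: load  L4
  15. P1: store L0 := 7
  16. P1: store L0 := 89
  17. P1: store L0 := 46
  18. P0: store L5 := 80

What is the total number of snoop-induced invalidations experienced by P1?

invalidations = 0

1. P2: load  L1  bus=[BusRd]  L1: P0=I P1=I P2=E  mem[L1]=30
2. P0: load  L6  bus=[BusRd]  L6: P0=E P1=I P2=I  mem[L6]=60
3. P0: load  L4  bus=[BusRd]  L4: P0=E P1=I P2=I  mem[L4]=30
4. P1: load  L7  bus=[BusRd]  L7: P0=I P1=E P2=I  mem[L7]=80
5. P0: store L0 := 32  bus=[BusRdX]  L0: P0=M P1=I P2=I  mem[L0]=40
6. P0: load  L5  bus=[BusRd]  L5: P0=E P1=I P2=I  mem[L5]=20
7. P0: load  L0  bus=[-]  L0: P0=M P1=I P2=I  mem[L0]=40
8. P1: load  L0  bus=[BusRd,Flush]  L0: P0=S P1=S P2=I  mem[L0]=32
9. P1: store L0 := 35  bus=[BusUpgr]  L0: P0=I P1=M P2=I  mem[L0]=32
10. P2: load  L0  bus=[BusRd,Flush]  L0: P0=I P1=S P2=S  mem[L0]=35
11. P0: store L5 := 56  bus=[-]  L5: P0=M P1=I P2=I  mem[L5]=20
12. P0: load  L0  bus=[BusRd]  L0: P0=S P1=S P2=S  mem[L0]=35
13. P1: store L0 := 32  bus=[BusUpgr]  L0: P0=I P1=M P2=I  mem[L0]=35
14. P1: load  L4  bus=[BusRd]  L4: P0=S P1=S P2=I  mem[L4]=30
15. P1: store L0 := 7  bus=[-]  L0: P0=I P1=M P2=I  mem[L0]=35
16. P1: store L0 := 89  bus=[-]  L0: P0=I P1=M P2=I  mem[L0]=35
17. P1: store L0 := 46  bus=[-]  L0: P0=I P1=M P2=I  mem[L0]=35
18. P0: store L5 := 80  bus=[-]  L5: P0=M P1=I P2=I  mem[L5]=20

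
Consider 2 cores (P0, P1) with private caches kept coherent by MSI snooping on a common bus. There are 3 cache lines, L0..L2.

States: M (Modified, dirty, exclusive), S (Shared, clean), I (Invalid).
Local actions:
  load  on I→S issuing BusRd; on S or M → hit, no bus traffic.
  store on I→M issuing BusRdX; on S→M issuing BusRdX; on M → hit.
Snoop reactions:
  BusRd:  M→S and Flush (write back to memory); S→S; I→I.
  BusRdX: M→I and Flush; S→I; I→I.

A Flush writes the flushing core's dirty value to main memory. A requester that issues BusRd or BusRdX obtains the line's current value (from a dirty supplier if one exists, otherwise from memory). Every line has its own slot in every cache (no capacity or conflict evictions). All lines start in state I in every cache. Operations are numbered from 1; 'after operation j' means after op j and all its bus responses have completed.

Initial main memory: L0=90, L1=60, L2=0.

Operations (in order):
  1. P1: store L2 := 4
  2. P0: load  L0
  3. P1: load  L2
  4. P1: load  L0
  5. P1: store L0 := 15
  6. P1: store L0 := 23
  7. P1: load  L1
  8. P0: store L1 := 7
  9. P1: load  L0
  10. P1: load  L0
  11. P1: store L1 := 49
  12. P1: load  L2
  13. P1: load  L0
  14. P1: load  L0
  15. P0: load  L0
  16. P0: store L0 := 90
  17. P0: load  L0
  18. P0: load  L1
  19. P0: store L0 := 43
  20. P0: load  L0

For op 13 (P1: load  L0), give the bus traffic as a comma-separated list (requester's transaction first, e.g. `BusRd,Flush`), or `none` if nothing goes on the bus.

step 1: P1: store L2 := 4  ⟶  IM  (L2)  txn=BusRdX  M[L2]=0
step 2: P0: load  L0  ⟶  SI  (L0)  txn=BusRd  M[L0]=90
step 3: P1: load  L2  ⟶  IM  (L2)  txn=∅  M[L2]=0
step 4: P1: load  L0  ⟶  SS  (L0)  txn=BusRd  M[L0]=90
step 5: P1: store L0 := 15  ⟶  IM  (L0)  txn=BusRdX  M[L0]=90
step 6: P1: store L0 := 23  ⟶  IM  (L0)  txn=∅  M[L0]=90
step 7: P1: load  L1  ⟶  IS  (L1)  txn=BusRd  M[L1]=60
step 8: P0: store L1 := 7  ⟶  MI  (L1)  txn=BusRdX  M[L1]=60
step 9: P1: load  L0  ⟶  IM  (L0)  txn=∅  M[L0]=90
step 10: P1: load  L0  ⟶  IM  (L0)  txn=∅  M[L0]=90
step 11: P1: store L1 := 49  ⟶  IM  (L1)  txn=BusRdX+Flush  M[L1]=7
step 12: P1: load  L2  ⟶  IM  (L2)  txn=∅  M[L2]=0
step 13: P1: load  L0  ⟶  IM  (L0)  txn=∅  M[L0]=90
step 14: P1: load  L0  ⟶  IM  (L0)  txn=∅  M[L0]=90
step 15: P0: load  L0  ⟶  SS  (L0)  txn=BusRd+Flush  M[L0]=23
step 16: P0: store L0 := 90  ⟶  MI  (L0)  txn=BusRdX  M[L0]=23
step 17: P0: load  L0  ⟶  MI  (L0)  txn=∅  M[L0]=23
step 18: P0: load  L1  ⟶  SS  (L1)  txn=BusRd+Flush  M[L1]=49
step 19: P0: store L0 := 43  ⟶  MI  (L0)  txn=∅  M[L0]=23
step 20: P0: load  L0  ⟶  MI  (L0)  txn=∅  M[L0]=23

bus = none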